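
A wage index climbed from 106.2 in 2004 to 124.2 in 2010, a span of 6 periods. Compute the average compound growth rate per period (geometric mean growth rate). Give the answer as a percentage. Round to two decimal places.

Growth factor = (124.2/106.2)^(1/6) = (1.169492)^(1/6) = 1.026438
Growth rate = 1.026438 − 1 = 0.026438 = 2.6438%

2.64%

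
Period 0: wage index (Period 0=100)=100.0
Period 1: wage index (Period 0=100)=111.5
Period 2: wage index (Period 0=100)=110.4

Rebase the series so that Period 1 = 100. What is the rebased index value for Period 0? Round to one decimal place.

Rebased(Period 0) = 100.0 / 111.5 × 100 = 89.6861

89.7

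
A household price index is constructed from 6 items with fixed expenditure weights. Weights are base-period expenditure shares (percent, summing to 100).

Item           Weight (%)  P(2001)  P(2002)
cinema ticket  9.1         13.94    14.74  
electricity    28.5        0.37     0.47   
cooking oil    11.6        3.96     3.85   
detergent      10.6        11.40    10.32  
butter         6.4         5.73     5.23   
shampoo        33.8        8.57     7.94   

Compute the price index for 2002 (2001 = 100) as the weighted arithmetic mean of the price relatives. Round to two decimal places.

103.86

cinema ticket: 9.1 × (14.74/13.94) = 9.1 × 1.057389 = 9.6222
electricity: 28.5 × (0.47/0.37) = 28.5 × 1.270270 = 36.2027
cooking oil: 11.6 × (3.85/3.96) = 11.6 × 0.972222 = 11.2778
detergent: 10.6 × (10.32/11.40) = 10.6 × 0.905263 = 9.5958
butter: 6.4 × (5.23/5.73) = 6.4 × 0.912740 = 5.8415
shampoo: 33.8 × (7.94/8.57) = 33.8 × 0.926488 = 31.3153
Index = Σ wᵢ·(p₁ᵢ/p₀ᵢ) = 9.6222 + 36.2027 + 11.2778 + 9.5958 + 5.8415 + 31.3153 = 103.8553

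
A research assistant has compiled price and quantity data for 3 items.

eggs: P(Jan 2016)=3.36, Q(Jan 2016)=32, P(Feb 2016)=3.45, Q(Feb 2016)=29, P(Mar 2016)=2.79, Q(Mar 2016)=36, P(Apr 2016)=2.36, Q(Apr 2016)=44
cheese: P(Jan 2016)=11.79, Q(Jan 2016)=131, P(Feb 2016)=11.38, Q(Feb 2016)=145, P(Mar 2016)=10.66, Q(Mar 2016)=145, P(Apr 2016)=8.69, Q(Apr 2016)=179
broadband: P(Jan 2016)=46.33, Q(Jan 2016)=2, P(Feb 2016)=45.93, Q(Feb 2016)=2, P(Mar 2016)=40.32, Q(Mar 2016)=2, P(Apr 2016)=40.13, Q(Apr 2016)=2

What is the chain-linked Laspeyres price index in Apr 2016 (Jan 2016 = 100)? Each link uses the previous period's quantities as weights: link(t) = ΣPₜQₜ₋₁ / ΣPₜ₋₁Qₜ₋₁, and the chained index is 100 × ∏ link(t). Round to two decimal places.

74.24

Link Jan 2016→Feb 2016:
ΣP(Feb 2016)Q(Jan 2016) = 3.45×32 + 11.38×131 + 45.93×2 = 110.4 + 1490.78 + 91.86 = 1693.04
ΣP(Jan 2016)Q(Jan 2016) = 3.36×32 + 11.79×131 + 46.33×2 = 107.52 + 1544.49 + 92.66 = 1744.67
link = 1693.04/1744.67 = 0.970407
Link Feb 2016→Mar 2016:
ΣP(Mar 2016)Q(Feb 2016) = 2.79×29 + 10.66×145 + 40.32×2 = 80.91 + 1545.7 + 80.64 = 1707.25
ΣP(Feb 2016)Q(Feb 2016) = 3.45×29 + 11.38×145 + 45.93×2 = 100.05 + 1650.1 + 91.86 = 1842.01
link = 1707.25/1842.01 = 0.926841
Link Mar 2016→Apr 2016:
ΣP(Apr 2016)Q(Mar 2016) = 2.36×36 + 8.69×145 + 40.13×2 = 84.96 + 1260.05 + 80.26 = 1425.27
ΣP(Mar 2016)Q(Mar 2016) = 2.79×36 + 10.66×145 + 40.32×2 = 100.44 + 1545.7 + 80.64 = 1726.78
link = 1425.27/1726.78 = 0.825392
Chained index = 100 × 0.970407 × 0.926841 × 0.825392 = 74.2368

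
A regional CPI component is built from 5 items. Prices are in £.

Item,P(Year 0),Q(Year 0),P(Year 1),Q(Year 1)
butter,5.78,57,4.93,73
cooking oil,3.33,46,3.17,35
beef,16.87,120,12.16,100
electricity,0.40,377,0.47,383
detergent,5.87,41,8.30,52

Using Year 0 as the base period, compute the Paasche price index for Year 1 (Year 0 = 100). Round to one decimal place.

85.6

Paasche price index uses current-period quantities as weights.
ΣP(Year 1)·Q(Year 1) = 4.93×73 + 3.17×35 + 12.16×100 + 0.47×383 + 8.30×52 = 359.89 + 110.95 + 1216 + 180.01 + 431.6 = 2298.45
ΣP(Year 0)·Q(Year 1) = 5.78×73 + 3.33×35 + 16.87×100 + 0.40×383 + 5.87×52 = 421.94 + 116.55 + 1687 + 153.2 + 305.24 = 2683.93
Index = 2298.45 / 2683.93 × 100 = 85.6375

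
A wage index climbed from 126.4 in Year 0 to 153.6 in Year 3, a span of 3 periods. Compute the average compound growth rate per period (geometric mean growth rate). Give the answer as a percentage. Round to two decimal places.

6.71%

Growth factor = (153.6/126.4)^(1/3) = (1.215190)^(1/3) = 1.067124
Growth rate = 1.067124 − 1 = 0.067124 = 6.7124%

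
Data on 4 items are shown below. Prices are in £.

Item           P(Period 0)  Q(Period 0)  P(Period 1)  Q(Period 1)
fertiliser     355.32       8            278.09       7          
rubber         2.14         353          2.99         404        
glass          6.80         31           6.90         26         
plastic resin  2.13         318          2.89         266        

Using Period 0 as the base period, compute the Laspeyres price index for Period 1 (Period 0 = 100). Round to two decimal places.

98.37

Laspeyres price index uses base-period quantities as weights.
ΣP(Period 1)·Q(Period 0) = 278.09×8 + 2.99×353 + 6.90×31 + 2.89×318 = 2224.72 + 1055.47 + 213.9 + 919.02 = 4413.11
ΣP(Period 0)·Q(Period 0) = 355.32×8 + 2.14×353 + 6.80×31 + 2.13×318 = 2842.56 + 755.42 + 210.8 + 677.34 = 4486.12
Index = 4413.11 / 4486.12 × 100 = 98.3725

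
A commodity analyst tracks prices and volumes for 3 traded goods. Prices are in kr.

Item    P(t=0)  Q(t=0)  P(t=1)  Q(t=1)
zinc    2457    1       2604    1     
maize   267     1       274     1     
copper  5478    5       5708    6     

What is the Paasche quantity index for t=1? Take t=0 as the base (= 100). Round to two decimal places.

118.17

Paasche quantity index uses current-period prices as weights.
ΣP(t=1)·Q(t=1) = 2604×1 + 274×1 + 5708×6 = 2604 + 274 + 34248 = 37126
ΣP(t=1)·Q(t=0) = 2604×1 + 274×1 + 5708×5 = 2604 + 274 + 28540 = 31418
Index = 37126 / 31418 × 100 = 118.1679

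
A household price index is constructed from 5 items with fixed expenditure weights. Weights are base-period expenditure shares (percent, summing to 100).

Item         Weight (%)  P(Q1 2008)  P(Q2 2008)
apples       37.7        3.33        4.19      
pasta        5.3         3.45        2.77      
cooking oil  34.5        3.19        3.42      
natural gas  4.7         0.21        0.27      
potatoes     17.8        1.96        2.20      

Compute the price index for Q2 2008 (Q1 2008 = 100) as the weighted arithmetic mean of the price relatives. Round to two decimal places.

apples: 37.7 × (4.19/3.33) = 37.7 × 1.258258 = 47.4363
pasta: 5.3 × (2.77/3.45) = 5.3 × 0.802899 = 4.2554
cooking oil: 34.5 × (3.42/3.19) = 34.5 × 1.072100 = 36.9875
natural gas: 4.7 × (0.27/0.21) = 4.7 × 1.285714 = 6.0429
potatoes: 17.8 × (2.20/1.96) = 17.8 × 1.122449 = 19.9796
Index = Σ wᵢ·(p₁ᵢ/p₀ᵢ) = 47.4363 + 4.2554 + 36.9875 + 6.0429 + 19.9796 = 114.7016

114.70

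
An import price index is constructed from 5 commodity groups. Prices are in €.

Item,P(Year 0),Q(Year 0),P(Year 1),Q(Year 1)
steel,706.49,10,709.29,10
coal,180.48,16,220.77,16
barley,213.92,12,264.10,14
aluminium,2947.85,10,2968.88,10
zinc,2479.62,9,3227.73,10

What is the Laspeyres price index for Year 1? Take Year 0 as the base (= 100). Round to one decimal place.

112.8

Laspeyres price index uses base-period quantities as weights.
ΣP(Year 1)·Q(Year 0) = 709.29×10 + 220.77×16 + 264.10×12 + 2968.88×10 + 3227.73×9 = 7092.9 + 3532.32 + 3169.2 + 29688.8 + 29049.57 = 72532.79
ΣP(Year 0)·Q(Year 0) = 706.49×10 + 180.48×16 + 213.92×12 + 2947.85×10 + 2479.62×9 = 7064.9 + 2887.68 + 2567.04 + 29478.5 + 22316.58 = 64314.7
Index = 72532.79 / 64314.7 × 100 = 112.7779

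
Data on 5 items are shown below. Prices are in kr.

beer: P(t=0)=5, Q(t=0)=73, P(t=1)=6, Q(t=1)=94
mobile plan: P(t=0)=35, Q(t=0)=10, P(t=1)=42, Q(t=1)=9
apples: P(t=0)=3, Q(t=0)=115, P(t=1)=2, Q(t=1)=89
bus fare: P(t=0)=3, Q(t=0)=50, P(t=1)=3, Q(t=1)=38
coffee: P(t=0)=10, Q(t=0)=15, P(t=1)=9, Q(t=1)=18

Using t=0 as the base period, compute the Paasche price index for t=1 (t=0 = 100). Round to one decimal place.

Paasche price index uses current-period quantities as weights.
ΣP(t=1)·Q(t=1) = 6×94 + 42×9 + 2×89 + 3×38 + 9×18 = 564 + 378 + 178 + 114 + 162 = 1396
ΣP(t=0)·Q(t=1) = 5×94 + 35×9 + 3×89 + 3×38 + 10×18 = 470 + 315 + 267 + 114 + 180 = 1346
Index = 1396 / 1346 × 100 = 103.7147

103.7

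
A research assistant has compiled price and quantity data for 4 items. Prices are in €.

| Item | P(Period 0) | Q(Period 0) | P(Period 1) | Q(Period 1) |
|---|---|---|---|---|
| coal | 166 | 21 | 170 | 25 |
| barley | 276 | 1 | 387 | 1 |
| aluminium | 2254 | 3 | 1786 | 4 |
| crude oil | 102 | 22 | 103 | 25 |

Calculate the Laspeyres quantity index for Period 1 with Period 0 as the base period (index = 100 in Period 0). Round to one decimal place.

Laspeyres quantity index uses base-period prices as weights.
ΣP(Period 0)·Q(Period 1) = 166×25 + 276×1 + 2254×4 + 102×25 = 4150 + 276 + 9016 + 2550 = 15992
ΣP(Period 0)·Q(Period 0) = 166×21 + 276×1 + 2254×3 + 102×22 = 3486 + 276 + 6762 + 2244 = 12768
Index = 15992 / 12768 × 100 = 125.2506

125.3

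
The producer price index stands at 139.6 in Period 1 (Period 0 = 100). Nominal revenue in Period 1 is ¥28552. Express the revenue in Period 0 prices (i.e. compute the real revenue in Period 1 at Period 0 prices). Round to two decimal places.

Real = Nominal ÷ (Index/100) = 28552 ÷ (139.6/100)
     = 28552 ÷ 1.396 = 20452.7221

20452.72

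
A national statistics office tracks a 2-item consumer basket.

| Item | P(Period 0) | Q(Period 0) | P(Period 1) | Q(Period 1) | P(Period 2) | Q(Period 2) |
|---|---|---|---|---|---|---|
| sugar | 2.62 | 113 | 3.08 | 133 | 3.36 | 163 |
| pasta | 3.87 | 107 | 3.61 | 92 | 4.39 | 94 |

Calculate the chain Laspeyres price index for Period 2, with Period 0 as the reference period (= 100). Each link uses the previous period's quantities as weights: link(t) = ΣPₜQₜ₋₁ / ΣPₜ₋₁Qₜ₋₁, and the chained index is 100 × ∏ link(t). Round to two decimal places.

118.60

Link Period 0→Period 1:
ΣP(Period 1)Q(Period 0) = 3.08×113 + 3.61×107 = 348.04 + 386.27 = 734.31
ΣP(Period 0)Q(Period 0) = 2.62×113 + 3.87×107 = 296.06 + 414.09 = 710.15
link = 734.31/710.15 = 1.034021
Link Period 1→Period 2:
ΣP(Period 2)Q(Period 1) = 3.36×133 + 4.39×92 = 446.88 + 403.88 = 850.76
ΣP(Period 1)Q(Period 1) = 3.08×133 + 3.61×92 = 409.64 + 332.12 = 741.76
link = 850.76/741.76 = 1.146948
Chained index = 100 × 1.034021 × 1.146948 = 118.5968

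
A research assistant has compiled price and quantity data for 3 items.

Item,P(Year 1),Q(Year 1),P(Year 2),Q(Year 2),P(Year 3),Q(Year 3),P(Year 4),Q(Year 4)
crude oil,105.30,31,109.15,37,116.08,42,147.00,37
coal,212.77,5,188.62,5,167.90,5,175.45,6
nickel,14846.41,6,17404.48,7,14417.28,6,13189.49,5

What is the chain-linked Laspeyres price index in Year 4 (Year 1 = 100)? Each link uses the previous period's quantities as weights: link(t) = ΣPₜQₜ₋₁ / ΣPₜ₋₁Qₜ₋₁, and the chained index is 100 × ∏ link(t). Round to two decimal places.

Link Year 1→Year 2:
ΣP(Year 2)Q(Year 1) = 109.15×31 + 188.62×5 + 17404.48×6 = 3383.65 + 943.1 + 104426.88 = 108753.63
ΣP(Year 1)Q(Year 1) = 105.30×31 + 212.77×5 + 14846.41×6 = 3264.3 + 1063.85 + 89078.46 = 93406.61
link = 108753.63/93406.61 = 1.164303
Link Year 2→Year 3:
ΣP(Year 3)Q(Year 2) = 116.08×37 + 167.90×5 + 14417.28×7 = 4294.96 + 839.5 + 100920.96 = 106055.42
ΣP(Year 2)Q(Year 2) = 109.15×37 + 188.62×5 + 17404.48×7 = 4038.55 + 943.1 + 121831.36 = 126813.01
link = 106055.42/126813.01 = 0.836313
Link Year 3→Year 4:
ΣP(Year 4)Q(Year 3) = 147.00×42 + 175.45×5 + 13189.49×6 = 6174 + 877.25 + 79136.94 = 86188.19
ΣP(Year 3)Q(Year 3) = 116.08×42 + 167.90×5 + 14417.28×6 = 4875.36 + 839.5 + 86503.68 = 92218.54
link = 86188.19/92218.54 = 0.934608
Chained index = 100 × 1.164303 × 0.836313 × 0.934608 = 91.0049

91.00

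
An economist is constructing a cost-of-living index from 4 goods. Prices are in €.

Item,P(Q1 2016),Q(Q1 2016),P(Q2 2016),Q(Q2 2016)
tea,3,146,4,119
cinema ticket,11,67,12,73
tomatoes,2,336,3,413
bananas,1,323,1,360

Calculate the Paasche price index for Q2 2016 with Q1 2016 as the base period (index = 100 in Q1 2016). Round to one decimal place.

125.8

Paasche price index uses current-period quantities as weights.
ΣP(Q2 2016)·Q(Q2 2016) = 4×119 + 12×73 + 3×413 + 1×360 = 476 + 876 + 1239 + 360 = 2951
ΣP(Q1 2016)·Q(Q2 2016) = 3×119 + 11×73 + 2×413 + 1×360 = 357 + 803 + 826 + 360 = 2346
Index = 2951 / 2346 × 100 = 125.7886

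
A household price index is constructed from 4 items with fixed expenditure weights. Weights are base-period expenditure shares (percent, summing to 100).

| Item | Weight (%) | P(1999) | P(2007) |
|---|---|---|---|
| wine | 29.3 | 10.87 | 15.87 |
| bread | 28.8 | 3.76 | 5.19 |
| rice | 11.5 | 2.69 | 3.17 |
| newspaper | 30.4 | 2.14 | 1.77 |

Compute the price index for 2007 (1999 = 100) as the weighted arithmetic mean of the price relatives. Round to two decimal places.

121.23

wine: 29.3 × (15.87/10.87) = 29.3 × 1.459982 = 42.7775
bread: 28.8 × (5.19/3.76) = 28.8 × 1.380319 = 39.7532
rice: 11.5 × (3.17/2.69) = 11.5 × 1.178439 = 13.5520
newspaper: 30.4 × (1.77/2.14) = 30.4 × 0.827103 = 25.1439
Index = Σ wᵢ·(p₁ᵢ/p₀ᵢ) = 42.7775 + 39.7532 + 13.5520 + 25.1439 = 121.2266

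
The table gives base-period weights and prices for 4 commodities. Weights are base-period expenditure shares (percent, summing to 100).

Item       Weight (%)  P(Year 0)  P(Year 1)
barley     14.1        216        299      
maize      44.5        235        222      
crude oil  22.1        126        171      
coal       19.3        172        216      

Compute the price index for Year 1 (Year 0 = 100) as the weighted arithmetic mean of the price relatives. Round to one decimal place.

barley: 14.1 × (299/216) = 14.1 × 1.384259 = 19.5181
maize: 44.5 × (222/235) = 44.5 × 0.944681 = 42.0383
crude oil: 22.1 × (171/126) = 22.1 × 1.357143 = 29.9929
coal: 19.3 × (216/172) = 19.3 × 1.255814 = 24.2372
Index = Σ wᵢ·(p₁ᵢ/p₀ᵢ) = 19.5181 + 42.0383 + 29.9929 + 24.2372 = 115.7864

115.8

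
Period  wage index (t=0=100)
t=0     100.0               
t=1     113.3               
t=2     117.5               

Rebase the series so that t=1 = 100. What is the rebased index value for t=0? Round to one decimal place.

88.3

Rebased(t=0) = 100.0 / 113.3 × 100 = 88.2613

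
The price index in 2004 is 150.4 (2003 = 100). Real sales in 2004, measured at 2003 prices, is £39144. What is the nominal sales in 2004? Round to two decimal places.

58872.58

Nominal = Real × (Index/100) = 39144 × (150.4/100)
        = 39144 × 1.504 = 58872.5760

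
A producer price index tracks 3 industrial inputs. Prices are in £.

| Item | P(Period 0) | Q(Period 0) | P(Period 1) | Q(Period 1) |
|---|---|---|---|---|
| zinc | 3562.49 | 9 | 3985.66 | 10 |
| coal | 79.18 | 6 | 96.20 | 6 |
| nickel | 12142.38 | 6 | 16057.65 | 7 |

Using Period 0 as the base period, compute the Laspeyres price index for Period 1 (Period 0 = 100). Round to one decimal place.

126.0

Laspeyres price index uses base-period quantities as weights.
ΣP(Period 1)·Q(Period 0) = 3985.66×9 + 96.20×6 + 16057.65×6 = 35870.94 + 577.2 + 96345.9 = 132794.04
ΣP(Period 0)·Q(Period 0) = 3562.49×9 + 79.18×6 + 12142.38×6 = 32062.41 + 475.08 + 72854.28 = 105391.77
Index = 132794.04 / 105391.77 × 100 = 126.0004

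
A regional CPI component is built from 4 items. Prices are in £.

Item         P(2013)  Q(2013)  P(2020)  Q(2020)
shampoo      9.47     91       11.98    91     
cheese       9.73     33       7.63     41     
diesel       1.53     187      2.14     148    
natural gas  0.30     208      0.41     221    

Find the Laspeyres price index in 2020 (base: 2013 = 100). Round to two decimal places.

Laspeyres price index uses base-period quantities as weights.
ΣP(2020)·Q(2013) = 11.98×91 + 7.63×33 + 2.14×187 + 0.41×208 = 1090.18 + 251.79 + 400.18 + 85.28 = 1827.43
ΣP(2013)·Q(2013) = 9.47×91 + 9.73×33 + 1.53×187 + 0.30×208 = 861.77 + 321.09 + 286.11 + 62.4 = 1531.37
Index = 1827.43 / 1531.37 × 100 = 119.3330

119.33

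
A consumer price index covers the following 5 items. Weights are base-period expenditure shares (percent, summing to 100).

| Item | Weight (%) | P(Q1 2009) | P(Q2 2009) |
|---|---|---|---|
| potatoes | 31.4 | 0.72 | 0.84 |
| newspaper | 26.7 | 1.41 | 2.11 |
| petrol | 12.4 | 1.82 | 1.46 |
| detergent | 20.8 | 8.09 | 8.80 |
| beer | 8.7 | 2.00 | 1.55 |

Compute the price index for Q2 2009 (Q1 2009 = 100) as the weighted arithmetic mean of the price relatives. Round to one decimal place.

potatoes: 31.4 × (0.84/0.72) = 31.4 × 1.166667 = 36.6333
newspaper: 26.7 × (2.11/1.41) = 26.7 × 1.496454 = 39.9553
petrol: 12.4 × (1.46/1.82) = 12.4 × 0.802198 = 9.9473
detergent: 20.8 × (8.80/8.09) = 20.8 × 1.087763 = 22.6255
beer: 8.7 × (1.55/2.00) = 8.7 × 0.775000 = 6.7425
Index = Σ wᵢ·(p₁ᵢ/p₀ᵢ) = 36.6333 + 39.9553 + 9.9473 + 22.6255 + 6.7425 = 115.9039

115.9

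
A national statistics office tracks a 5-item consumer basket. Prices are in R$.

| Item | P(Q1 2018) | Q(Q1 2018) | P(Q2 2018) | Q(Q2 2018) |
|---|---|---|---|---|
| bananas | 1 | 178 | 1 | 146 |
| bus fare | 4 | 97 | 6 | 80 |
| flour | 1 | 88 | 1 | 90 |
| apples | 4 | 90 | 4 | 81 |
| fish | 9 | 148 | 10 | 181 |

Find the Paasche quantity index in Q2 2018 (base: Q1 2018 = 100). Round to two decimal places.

106.03

Paasche quantity index uses current-period prices as weights.
ΣP(Q2 2018)·Q(Q2 2018) = 1×146 + 6×80 + 1×90 + 4×81 + 10×181 = 146 + 480 + 90 + 324 + 1810 = 2850
ΣP(Q2 2018)·Q(Q1 2018) = 1×178 + 6×97 + 1×88 + 4×90 + 10×148 = 178 + 582 + 88 + 360 + 1480 = 2688
Index = 2850 / 2688 × 100 = 106.0268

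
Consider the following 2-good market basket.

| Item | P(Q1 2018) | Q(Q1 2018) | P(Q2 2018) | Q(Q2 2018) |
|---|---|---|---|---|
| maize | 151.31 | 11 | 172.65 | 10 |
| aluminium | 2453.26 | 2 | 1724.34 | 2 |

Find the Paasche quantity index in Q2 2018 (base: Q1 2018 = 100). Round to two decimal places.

96.77

Paasche quantity index uses current-period prices as weights.
ΣP(Q2 2018)·Q(Q2 2018) = 172.65×10 + 1724.34×2 = 1726.5 + 3448.68 = 5175.18
ΣP(Q2 2018)·Q(Q1 2018) = 172.65×11 + 1724.34×2 = 1899.15 + 3448.68 = 5347.83
Index = 5175.18 / 5347.83 × 100 = 96.7716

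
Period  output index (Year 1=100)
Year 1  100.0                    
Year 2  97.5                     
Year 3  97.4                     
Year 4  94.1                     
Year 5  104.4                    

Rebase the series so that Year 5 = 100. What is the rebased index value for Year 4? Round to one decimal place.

90.1

Rebased(Year 4) = 94.1 / 104.4 × 100 = 90.1341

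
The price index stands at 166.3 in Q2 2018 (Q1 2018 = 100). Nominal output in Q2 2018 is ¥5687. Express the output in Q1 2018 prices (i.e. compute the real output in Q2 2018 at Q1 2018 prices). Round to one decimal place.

Real = Nominal ÷ (Index/100) = 5687 ÷ (166.3/100)
     = 5687 ÷ 1.663 = 3419.7234

3419.7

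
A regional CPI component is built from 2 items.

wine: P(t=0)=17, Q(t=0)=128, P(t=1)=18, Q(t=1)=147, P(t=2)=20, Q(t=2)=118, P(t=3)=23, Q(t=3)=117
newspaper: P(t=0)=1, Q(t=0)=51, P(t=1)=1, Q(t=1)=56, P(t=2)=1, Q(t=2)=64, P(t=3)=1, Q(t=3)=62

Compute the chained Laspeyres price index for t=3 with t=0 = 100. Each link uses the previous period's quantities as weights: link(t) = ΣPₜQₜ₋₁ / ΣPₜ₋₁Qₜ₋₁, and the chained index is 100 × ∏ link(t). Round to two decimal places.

134.38

Link t=0→t=1:
ΣP(t=1)Q(t=0) = 18×128 + 1×51 = 2304 + 51 = 2355
ΣP(t=0)Q(t=0) = 17×128 + 1×51 = 2176 + 51 = 2227
link = 2355/2227 = 1.057476
Link t=1→t=2:
ΣP(t=2)Q(t=1) = 20×147 + 1×56 = 2940 + 56 = 2996
ΣP(t=1)Q(t=1) = 18×147 + 1×56 = 2646 + 56 = 2702
link = 2996/2702 = 1.108808
Link t=2→t=3:
ΣP(t=3)Q(t=2) = 23×118 + 1×64 = 2714 + 64 = 2778
ΣP(t=2)Q(t=2) = 20×118 + 1×64 = 2360 + 64 = 2424
link = 2778/2424 = 1.146040
Chained index = 100 × 1.057476 × 1.108808 × 1.146040 = 134.3776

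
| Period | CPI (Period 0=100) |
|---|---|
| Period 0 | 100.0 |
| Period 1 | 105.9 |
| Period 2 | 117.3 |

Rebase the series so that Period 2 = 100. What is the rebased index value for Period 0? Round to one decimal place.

Rebased(Period 0) = 100.0 / 117.3 × 100 = 85.2515

85.3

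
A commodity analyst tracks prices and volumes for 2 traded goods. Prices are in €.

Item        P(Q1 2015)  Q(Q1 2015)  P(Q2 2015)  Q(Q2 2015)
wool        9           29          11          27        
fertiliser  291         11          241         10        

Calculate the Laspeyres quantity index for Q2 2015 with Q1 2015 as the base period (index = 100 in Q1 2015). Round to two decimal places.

91.07

Laspeyres quantity index uses base-period prices as weights.
ΣP(Q1 2015)·Q(Q2 2015) = 9×27 + 291×10 = 243 + 2910 = 3153
ΣP(Q1 2015)·Q(Q1 2015) = 9×29 + 291×11 = 261 + 3201 = 3462
Index = 3153 / 3462 × 100 = 91.0745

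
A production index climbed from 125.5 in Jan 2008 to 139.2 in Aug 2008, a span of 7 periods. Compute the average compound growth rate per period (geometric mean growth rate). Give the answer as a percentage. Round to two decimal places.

1.49%

Growth factor = (139.2/125.5)^(1/7) = (1.109163)^(1/7) = 1.014911
Growth rate = 1.014911 − 1 = 0.014911 = 1.4911%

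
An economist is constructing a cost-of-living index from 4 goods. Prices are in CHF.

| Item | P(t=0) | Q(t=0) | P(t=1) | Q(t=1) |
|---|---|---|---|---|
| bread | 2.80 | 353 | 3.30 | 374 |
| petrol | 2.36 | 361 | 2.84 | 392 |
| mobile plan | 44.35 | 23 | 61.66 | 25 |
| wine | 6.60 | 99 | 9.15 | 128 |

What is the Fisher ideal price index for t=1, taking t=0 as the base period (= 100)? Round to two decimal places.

128.68

Laspeyres component (base-period weights):
ΣP(t=1)Q(t=0) = 3.30×353 + 2.84×361 + 61.66×23 + 9.15×99 = 1164.9 + 1025.24 + 1418.18 + 905.85 = 4514.17
ΣP(t=0)Q(t=0) = 2.80×353 + 2.36×361 + 44.35×23 + 6.60×99 = 988.4 + 851.96 + 1020.05 + 653.4 = 3513.81
L = 4514.17 / 3513.81 × 100 = 128.4694
Paasche component (current-period weights):
ΣP(t=1)Q(t=1) = 3.30×374 + 2.84×392 + 61.66×25 + 9.15×128 = 1234.2 + 1113.28 + 1541.5 + 1171.2 = 5060.18
ΣP(t=0)Q(t=1) = 2.80×374 + 2.36×392 + 44.35×25 + 6.60×128 = 1047.2 + 925.12 + 1108.75 + 844.8 = 3925.87
P = 5060.18 / 3925.87 × 100 = 128.8932
Fisher = √(L × P) = √(128.4694 × 128.8932) = 128.6811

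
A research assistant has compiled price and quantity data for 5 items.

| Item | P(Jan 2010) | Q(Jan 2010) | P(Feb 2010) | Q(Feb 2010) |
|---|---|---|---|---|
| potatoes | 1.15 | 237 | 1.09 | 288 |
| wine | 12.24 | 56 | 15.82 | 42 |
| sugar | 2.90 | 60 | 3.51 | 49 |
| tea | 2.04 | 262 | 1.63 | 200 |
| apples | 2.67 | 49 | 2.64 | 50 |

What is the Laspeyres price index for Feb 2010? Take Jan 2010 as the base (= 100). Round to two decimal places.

Laspeyres price index uses base-period quantities as weights.
ΣP(Feb 2010)·Q(Jan 2010) = 1.09×237 + 15.82×56 + 3.51×60 + 1.63×262 + 2.64×49 = 258.33 + 885.92 + 210.6 + 427.06 + 129.36 = 1911.27
ΣP(Jan 2010)·Q(Jan 2010) = 1.15×237 + 12.24×56 + 2.90×60 + 2.04×262 + 2.67×49 = 272.55 + 685.44 + 174 + 534.48 + 130.83 = 1797.3
Index = 1911.27 / 1797.3 × 100 = 106.3412

106.34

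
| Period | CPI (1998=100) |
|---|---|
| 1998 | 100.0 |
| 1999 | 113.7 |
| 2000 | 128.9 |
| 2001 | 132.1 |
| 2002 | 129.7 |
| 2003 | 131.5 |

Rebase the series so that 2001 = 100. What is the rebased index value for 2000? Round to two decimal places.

Rebased(2000) = 128.9 / 132.1 × 100 = 97.5776

97.58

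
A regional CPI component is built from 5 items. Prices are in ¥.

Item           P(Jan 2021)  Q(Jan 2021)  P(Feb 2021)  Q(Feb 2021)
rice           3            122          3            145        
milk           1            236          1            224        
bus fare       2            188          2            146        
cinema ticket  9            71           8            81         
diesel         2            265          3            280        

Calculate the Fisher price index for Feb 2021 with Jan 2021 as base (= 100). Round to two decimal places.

108.96

Laspeyres component (base-period weights):
ΣP(Feb 2021)Q(Jan 2021) = 3×122 + 1×236 + 2×188 + 8×71 + 3×265 = 366 + 236 + 376 + 568 + 795 = 2341
ΣP(Jan 2021)Q(Jan 2021) = 3×122 + 1×236 + 2×188 + 9×71 + 2×265 = 366 + 236 + 376 + 639 + 530 = 2147
L = 2341 / 2147 × 100 = 109.0359
Paasche component (current-period weights):
ΣP(Feb 2021)Q(Feb 2021) = 3×145 + 1×224 + 2×146 + 8×81 + 3×280 = 435 + 224 + 292 + 648 + 840 = 2439
ΣP(Jan 2021)Q(Feb 2021) = 3×145 + 1×224 + 2×146 + 9×81 + 2×280 = 435 + 224 + 292 + 729 + 560 = 2240
P = 2439 / 2240 × 100 = 108.8839
Fisher = √(L × P) = √(109.0359 × 108.8839) = 108.9599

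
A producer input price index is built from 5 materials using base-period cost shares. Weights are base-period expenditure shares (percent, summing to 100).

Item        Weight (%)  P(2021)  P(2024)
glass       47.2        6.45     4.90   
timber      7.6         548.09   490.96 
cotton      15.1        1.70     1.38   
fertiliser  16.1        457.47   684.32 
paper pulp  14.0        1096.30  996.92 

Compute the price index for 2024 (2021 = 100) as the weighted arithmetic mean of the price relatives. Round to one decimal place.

91.7

glass: 47.2 × (4.90/6.45) = 47.2 × 0.759690 = 35.8574
timber: 7.6 × (490.96/548.09) = 7.6 × 0.895765 = 6.8078
cotton: 15.1 × (1.38/1.70) = 15.1 × 0.811765 = 12.2576
fertiliser: 16.1 × (684.32/457.47) = 16.1 × 1.495880 = 24.0837
paper pulp: 14.0 × (996.92/1096.30) = 14.0 × 0.909350 = 12.7309
Index = Σ wᵢ·(p₁ᵢ/p₀ᵢ) = 35.8574 + 6.8078 + 12.2576 + 24.0837 + 12.7309 = 91.7374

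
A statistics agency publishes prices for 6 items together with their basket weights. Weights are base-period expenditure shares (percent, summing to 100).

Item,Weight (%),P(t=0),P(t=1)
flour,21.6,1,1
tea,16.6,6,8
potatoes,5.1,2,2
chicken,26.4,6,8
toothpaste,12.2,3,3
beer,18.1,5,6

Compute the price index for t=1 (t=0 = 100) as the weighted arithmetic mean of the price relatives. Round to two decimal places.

117.95

flour: 21.6 × (1/1) = 21.6 × 1.000000 = 21.6000
tea: 16.6 × (8/6) = 16.6 × 1.333333 = 22.1333
potatoes: 5.1 × (2/2) = 5.1 × 1.000000 = 5.1000
chicken: 26.4 × (8/6) = 26.4 × 1.333333 = 35.2000
toothpaste: 12.2 × (3/3) = 12.2 × 1.000000 = 12.2000
beer: 18.1 × (6/5) = 18.1 × 1.200000 = 21.7200
Index = Σ wᵢ·(p₁ᵢ/p₀ᵢ) = 21.6000 + 22.1333 + 5.1000 + 35.2000 + 12.2000 + 21.7200 = 117.9533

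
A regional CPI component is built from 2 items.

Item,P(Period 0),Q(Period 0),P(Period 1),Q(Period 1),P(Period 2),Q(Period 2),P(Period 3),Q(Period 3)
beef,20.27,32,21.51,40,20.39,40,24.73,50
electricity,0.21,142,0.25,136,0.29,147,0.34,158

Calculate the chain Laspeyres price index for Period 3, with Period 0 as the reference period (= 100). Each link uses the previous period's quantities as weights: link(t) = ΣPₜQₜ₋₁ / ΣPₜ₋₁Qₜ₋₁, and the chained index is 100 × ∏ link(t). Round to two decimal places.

Link Period 0→Period 1:
ΣP(Period 1)Q(Period 0) = 21.51×32 + 0.25×142 = 688.32 + 35.5 = 723.82
ΣP(Period 0)Q(Period 0) = 20.27×32 + 0.21×142 = 648.64 + 29.82 = 678.46
link = 723.82/678.46 = 1.066857
Link Period 1→Period 2:
ΣP(Period 2)Q(Period 1) = 20.39×40 + 0.29×136 = 815.6 + 39.44 = 855.04
ΣP(Period 1)Q(Period 1) = 21.51×40 + 0.25×136 = 860.4 + 34 = 894.4
link = 855.04/894.4 = 0.955993
Link Period 2→Period 3:
ΣP(Period 3)Q(Period 2) = 24.73×40 + 0.34×147 = 989.2 + 49.98 = 1039.18
ΣP(Period 2)Q(Period 2) = 20.39×40 + 0.29×147 = 815.6 + 42.63 = 858.23
link = 1039.18/858.23 = 1.210841
Chained index = 100 × 1.066857 × 0.955993 × 1.210841 = 123.4946

123.49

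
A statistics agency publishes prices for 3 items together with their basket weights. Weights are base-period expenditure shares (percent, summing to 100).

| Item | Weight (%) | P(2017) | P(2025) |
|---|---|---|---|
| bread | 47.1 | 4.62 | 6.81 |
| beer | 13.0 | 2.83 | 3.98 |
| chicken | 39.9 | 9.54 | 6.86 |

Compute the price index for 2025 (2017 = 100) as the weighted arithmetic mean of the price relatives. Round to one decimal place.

116.4

bread: 47.1 × (6.81/4.62) = 47.1 × 1.474026 = 69.4266
beer: 13.0 × (3.98/2.83) = 13.0 × 1.406360 = 18.2827
chicken: 39.9 × (6.86/9.54) = 39.9 × 0.719078 = 28.6912
Index = Σ wᵢ·(p₁ᵢ/p₀ᵢ) = 69.4266 + 18.2827 + 28.6912 = 116.4005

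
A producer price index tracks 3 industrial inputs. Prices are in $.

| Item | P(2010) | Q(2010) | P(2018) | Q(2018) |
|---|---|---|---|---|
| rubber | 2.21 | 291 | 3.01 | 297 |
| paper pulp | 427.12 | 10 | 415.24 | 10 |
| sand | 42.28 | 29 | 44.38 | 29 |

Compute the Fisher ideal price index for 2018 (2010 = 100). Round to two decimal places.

Laspeyres component (base-period weights):
ΣP(2018)Q(2010) = 3.01×291 + 415.24×10 + 44.38×29 = 875.91 + 4152.4 + 1287.02 = 6315.33
ΣP(2010)Q(2010) = 2.21×291 + 427.12×10 + 42.28×29 = 643.11 + 4271.2 + 1226.12 = 6140.43
L = 6315.33 / 6140.43 × 100 = 102.8483
Paasche component (current-period weights):
ΣP(2018)Q(2018) = 3.01×297 + 415.24×10 + 44.38×29 = 893.97 + 4152.4 + 1287.02 = 6333.39
ΣP(2010)Q(2018) = 2.21×297 + 427.12×10 + 42.28×29 = 656.37 + 4271.2 + 1226.12 = 6153.69
P = 6333.39 / 6153.69 × 100 = 102.9202
Fisher = √(L × P) = √(102.8483 × 102.9202) = 102.8843

102.88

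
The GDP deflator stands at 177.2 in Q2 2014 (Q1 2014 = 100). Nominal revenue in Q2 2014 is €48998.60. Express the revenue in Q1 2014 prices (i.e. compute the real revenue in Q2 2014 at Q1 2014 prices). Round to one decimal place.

Real = Nominal ÷ (Index/100) = 48998.60 ÷ (177.2/100)
     = 48998.60 ÷ 1.772 = 27651.5801

27651.6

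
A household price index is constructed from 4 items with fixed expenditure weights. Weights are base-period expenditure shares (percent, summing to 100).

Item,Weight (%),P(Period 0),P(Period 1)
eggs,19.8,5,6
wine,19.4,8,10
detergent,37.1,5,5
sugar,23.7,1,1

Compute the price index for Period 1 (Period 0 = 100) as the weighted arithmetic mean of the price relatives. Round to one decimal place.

108.8

eggs: 19.8 × (6/5) = 19.8 × 1.200000 = 23.7600
wine: 19.4 × (10/8) = 19.4 × 1.250000 = 24.2500
detergent: 37.1 × (5/5) = 37.1 × 1.000000 = 37.1000
sugar: 23.7 × (1/1) = 23.7 × 1.000000 = 23.7000
Index = Σ wᵢ·(p₁ᵢ/p₀ᵢ) = 23.7600 + 24.2500 + 37.1000 + 23.7000 = 108.8100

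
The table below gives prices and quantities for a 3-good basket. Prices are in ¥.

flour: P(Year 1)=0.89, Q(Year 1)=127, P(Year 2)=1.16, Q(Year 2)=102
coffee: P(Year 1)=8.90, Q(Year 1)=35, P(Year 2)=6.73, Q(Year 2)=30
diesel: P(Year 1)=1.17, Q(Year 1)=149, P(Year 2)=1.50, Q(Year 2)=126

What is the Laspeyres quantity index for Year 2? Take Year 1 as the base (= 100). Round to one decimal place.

84.4

Laspeyres quantity index uses base-period prices as weights.
ΣP(Year 1)·Q(Year 2) = 0.89×102 + 8.90×30 + 1.17×126 = 90.78 + 267 + 147.42 = 505.2
ΣP(Year 1)·Q(Year 1) = 0.89×127 + 8.90×35 + 1.17×149 = 113.03 + 311.5 + 174.33 = 598.86
Index = 505.2 / 598.86 × 100 = 84.3603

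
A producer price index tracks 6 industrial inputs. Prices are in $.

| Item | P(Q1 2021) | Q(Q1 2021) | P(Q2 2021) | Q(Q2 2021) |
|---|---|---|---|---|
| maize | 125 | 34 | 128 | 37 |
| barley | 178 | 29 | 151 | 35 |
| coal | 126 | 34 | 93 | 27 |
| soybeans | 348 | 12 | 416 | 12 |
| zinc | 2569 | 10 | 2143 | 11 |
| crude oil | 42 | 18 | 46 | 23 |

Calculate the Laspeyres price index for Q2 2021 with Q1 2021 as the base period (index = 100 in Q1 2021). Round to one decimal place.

Laspeyres price index uses base-period quantities as weights.
ΣP(Q2 2021)·Q(Q1 2021) = 128×34 + 151×29 + 93×34 + 416×12 + 2143×10 + 46×18 = 4352 + 4379 + 3162 + 4992 + 21430 + 828 = 39143
ΣP(Q1 2021)·Q(Q1 2021) = 125×34 + 178×29 + 126×34 + 348×12 + 2569×10 + 42×18 = 4250 + 5162 + 4284 + 4176 + 25690 + 756 = 44318
Index = 39143 / 44318 × 100 = 88.3230

88.3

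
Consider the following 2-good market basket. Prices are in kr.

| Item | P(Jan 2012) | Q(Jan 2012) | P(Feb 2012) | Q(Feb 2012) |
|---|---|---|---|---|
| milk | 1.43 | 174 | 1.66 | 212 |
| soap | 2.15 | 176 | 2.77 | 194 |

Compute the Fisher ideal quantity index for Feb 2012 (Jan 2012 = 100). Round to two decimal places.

114.69

Laspeyres component (base-period weights):
ΣP(Jan 2012)Q(Feb 2012) = 1.43×212 + 2.15×194 = 303.16 + 417.1 = 720.26
ΣP(Jan 2012)Q(Jan 2012) = 1.43×174 + 2.15×176 = 248.82 + 378.4 = 627.22
L = 720.26 / 627.22 × 100 = 114.8337
Paasche component (current-period weights):
ΣP(Feb 2012)Q(Feb 2012) = 1.66×212 + 2.77×194 = 351.92 + 537.38 = 889.3
ΣP(Feb 2012)Q(Jan 2012) = 1.66×174 + 2.77×176 = 288.84 + 487.52 = 776.36
P = 889.3 / 776.36 × 100 = 114.5474
Fisher = √(L × P) = √(114.8337 × 114.5474) = 114.6905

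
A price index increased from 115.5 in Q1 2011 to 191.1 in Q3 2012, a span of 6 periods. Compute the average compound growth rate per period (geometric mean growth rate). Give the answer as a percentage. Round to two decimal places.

Growth factor = (191.1/115.5)^(1/6) = (1.654545)^(1/6) = 1.087543
Growth rate = 1.087543 − 1 = 0.087543 = 8.7543%

8.75%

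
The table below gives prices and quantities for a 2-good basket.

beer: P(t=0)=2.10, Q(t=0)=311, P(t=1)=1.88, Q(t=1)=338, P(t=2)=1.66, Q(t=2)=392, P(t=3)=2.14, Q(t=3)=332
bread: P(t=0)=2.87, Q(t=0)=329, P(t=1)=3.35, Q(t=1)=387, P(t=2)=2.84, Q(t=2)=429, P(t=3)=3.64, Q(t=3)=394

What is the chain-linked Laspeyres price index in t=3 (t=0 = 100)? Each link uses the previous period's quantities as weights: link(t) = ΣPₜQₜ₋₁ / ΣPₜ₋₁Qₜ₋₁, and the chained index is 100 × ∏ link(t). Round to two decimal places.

116.55

Link t=0→t=1:
ΣP(t=1)Q(t=0) = 1.88×311 + 3.35×329 = 584.68 + 1102.15 = 1686.83
ΣP(t=0)Q(t=0) = 2.10×311 + 2.87×329 = 653.1 + 944.23 = 1597.33
link = 1686.83/1597.33 = 1.056031
Link t=1→t=2:
ΣP(t=2)Q(t=1) = 1.66×338 + 2.84×387 = 561.08 + 1099.08 = 1660.16
ΣP(t=1)Q(t=1) = 1.88×338 + 3.35×387 = 635.44 + 1296.45 = 1931.89
link = 1660.16/1931.89 = 0.859345
Link t=2→t=3:
ΣP(t=3)Q(t=2) = 2.14×392 + 3.64×429 = 838.88 + 1561.56 = 2400.44
ΣP(t=2)Q(t=2) = 1.66×392 + 2.84×429 = 650.72 + 1218.36 = 1869.08
link = 2400.44/1869.08 = 1.284290
Chained index = 100 × 1.056031 × 0.859345 × 1.284290 = 116.5486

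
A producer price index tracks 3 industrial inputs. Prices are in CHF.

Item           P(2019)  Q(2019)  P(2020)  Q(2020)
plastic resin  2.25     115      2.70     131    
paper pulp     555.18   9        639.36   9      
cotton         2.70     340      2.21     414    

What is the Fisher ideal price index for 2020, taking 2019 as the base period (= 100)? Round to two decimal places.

Laspeyres component (base-period weights):
ΣP(2020)Q(2019) = 2.70×115 + 639.36×9 + 2.21×340 = 310.5 + 5754.24 + 751.4 = 6816.14
ΣP(2019)Q(2019) = 2.25×115 + 555.18×9 + 2.70×340 = 258.75 + 4996.62 + 918 = 6173.37
L = 6816.14 / 6173.37 × 100 = 110.4120
Paasche component (current-period weights):
ΣP(2020)Q(2020) = 2.70×131 + 639.36×9 + 2.21×414 = 353.7 + 5754.24 + 914.94 = 7022.88
ΣP(2019)Q(2020) = 2.25×131 + 555.18×9 + 2.70×414 = 294.75 + 4996.62 + 1117.8 = 6409.17
P = 7022.88 / 6409.17 × 100 = 109.5755
Fisher = √(L × P) = √(110.4120 × 109.5755) = 109.9929

109.99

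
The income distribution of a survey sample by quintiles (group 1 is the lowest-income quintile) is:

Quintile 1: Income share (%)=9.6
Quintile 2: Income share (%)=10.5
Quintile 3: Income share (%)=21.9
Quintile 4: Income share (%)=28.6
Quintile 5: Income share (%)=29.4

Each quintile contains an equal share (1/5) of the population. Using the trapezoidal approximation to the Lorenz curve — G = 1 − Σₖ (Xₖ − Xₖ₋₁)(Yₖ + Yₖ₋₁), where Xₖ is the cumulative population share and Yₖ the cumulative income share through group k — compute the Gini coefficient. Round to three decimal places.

0.231

Cumulative income shares Yₖ: 0.0960, 0.2010, 0.4200, 0.7060, 1.0000
Σ (Xₖ−Xₖ₋₁)(Yₖ+Yₖ₋₁) = (1/5)(0.0960+0.0000) + (1/5)(0.2010+0.0960) + (1/5)(0.4200+0.2010) + (1/5)(0.7060+0.4200) + (1/5)(1.0000+0.7060)
  = 0.0192 + 0.0594 + 0.1242 + 0.2252 + 0.3412 = 0.7692
G = 1 − 0.7692 = 0.2308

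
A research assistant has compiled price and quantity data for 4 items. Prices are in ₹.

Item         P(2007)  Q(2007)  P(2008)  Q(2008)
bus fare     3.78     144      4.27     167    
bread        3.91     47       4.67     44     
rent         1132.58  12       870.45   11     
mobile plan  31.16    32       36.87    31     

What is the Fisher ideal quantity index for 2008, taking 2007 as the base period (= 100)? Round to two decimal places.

93.14

Laspeyres component (base-period weights):
ΣP(2007)Q(2008) = 3.78×167 + 3.91×44 + 1132.58×11 + 31.16×31 = 631.26 + 172.04 + 12458.38 + 965.96 = 14227.64
ΣP(2007)Q(2007) = 3.78×144 + 3.91×47 + 1132.58×12 + 31.16×32 = 544.32 + 183.77 + 13590.96 + 997.12 = 15316.17
L = 14227.64 / 15316.17 × 100 = 92.8929
Paasche component (current-period weights):
ΣP(2008)Q(2008) = 4.27×167 + 4.67×44 + 870.45×11 + 36.87×31 = 713.09 + 205.48 + 9574.95 + 1142.97 = 11636.49
ΣP(2008)Q(2007) = 4.27×144 + 4.67×47 + 870.45×12 + 36.87×32 = 614.88 + 219.49 + 10445.4 + 1179.84 = 12459.61
P = 11636.49 / 12459.61 × 100 = 93.3937
Fisher = √(L × P) = √(92.8929 × 93.3937) = 93.1430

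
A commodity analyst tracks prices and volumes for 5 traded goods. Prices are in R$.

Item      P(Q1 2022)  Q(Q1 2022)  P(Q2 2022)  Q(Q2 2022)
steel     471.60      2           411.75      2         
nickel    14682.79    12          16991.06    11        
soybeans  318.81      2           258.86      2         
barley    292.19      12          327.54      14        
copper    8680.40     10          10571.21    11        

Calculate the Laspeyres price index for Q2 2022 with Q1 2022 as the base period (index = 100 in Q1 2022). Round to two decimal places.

Laspeyres price index uses base-period quantities as weights.
ΣP(Q2 2022)·Q(Q1 2022) = 411.75×2 + 16991.06×12 + 258.86×2 + 327.54×12 + 10571.21×10 = 823.5 + 203892.72 + 517.72 + 3930.48 + 105712.1 = 314876.52
ΣP(Q1 2022)·Q(Q1 2022) = 471.60×2 + 14682.79×12 + 318.81×2 + 292.19×12 + 8680.40×10 = 943.2 + 176193.48 + 637.62 + 3506.28 + 86804 = 268084.58
Index = 314876.52 / 268084.58 × 100 = 117.4542

117.45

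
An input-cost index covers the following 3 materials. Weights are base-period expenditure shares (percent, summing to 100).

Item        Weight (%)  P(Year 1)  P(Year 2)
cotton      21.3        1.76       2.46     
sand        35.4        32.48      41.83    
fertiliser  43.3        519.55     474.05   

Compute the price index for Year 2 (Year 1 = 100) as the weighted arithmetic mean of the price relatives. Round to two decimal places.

cotton: 21.3 × (2.46/1.76) = 21.3 × 1.397727 = 29.7716
sand: 35.4 × (41.83/32.48) = 35.4 × 1.287869 = 45.5906
fertiliser: 43.3 × (474.05/519.55) = 43.3 × 0.912424 = 39.5080
Index = Σ wᵢ·(p₁ᵢ/p₀ᵢ) = 29.7716 + 45.5906 + 39.5080 = 114.8701

114.87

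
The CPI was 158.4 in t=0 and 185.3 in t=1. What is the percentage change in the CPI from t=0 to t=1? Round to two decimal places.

16.98%

Change = (185.3 − 158.4) / 158.4 × 100
       = 26.9 / 158.4 × 100 = 16.9823%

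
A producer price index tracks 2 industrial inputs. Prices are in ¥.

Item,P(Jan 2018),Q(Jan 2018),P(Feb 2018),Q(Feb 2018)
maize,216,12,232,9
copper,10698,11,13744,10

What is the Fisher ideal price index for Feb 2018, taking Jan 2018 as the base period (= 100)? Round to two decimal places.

128.06

Laspeyres component (base-period weights):
ΣP(Feb 2018)Q(Jan 2018) = 232×12 + 13744×11 = 2784 + 151184 = 153968
ΣP(Jan 2018)Q(Jan 2018) = 216×12 + 10698×11 = 2592 + 117678 = 120270
L = 153968 / 120270 × 100 = 128.0186
Paasche component (current-period weights):
ΣP(Feb 2018)Q(Feb 2018) = 232×9 + 13744×10 = 2088 + 137440 = 139528
ΣP(Jan 2018)Q(Feb 2018) = 216×9 + 10698×10 = 1944 + 106980 = 108924
P = 139528 / 108924 × 100 = 128.0967
Fisher = √(L × P) = √(128.0186 × 128.0967) = 128.0576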